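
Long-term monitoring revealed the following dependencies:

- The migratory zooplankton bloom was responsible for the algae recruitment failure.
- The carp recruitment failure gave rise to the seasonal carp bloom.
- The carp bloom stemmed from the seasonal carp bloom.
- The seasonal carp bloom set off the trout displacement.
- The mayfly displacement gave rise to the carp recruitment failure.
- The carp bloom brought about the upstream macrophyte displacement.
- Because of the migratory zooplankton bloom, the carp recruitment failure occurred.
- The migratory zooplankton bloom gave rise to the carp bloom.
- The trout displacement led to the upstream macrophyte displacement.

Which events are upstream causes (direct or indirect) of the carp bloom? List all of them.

the carp recruitment failure, the mayfly displacement, the migratory zooplankton bloom, the seasonal carp bloom

Immediate causes of the carp bloom: the migratory zooplankton bloom, the seasonal carp bloom.
Further upstream: the carp recruitment failure, the mayfly displacement.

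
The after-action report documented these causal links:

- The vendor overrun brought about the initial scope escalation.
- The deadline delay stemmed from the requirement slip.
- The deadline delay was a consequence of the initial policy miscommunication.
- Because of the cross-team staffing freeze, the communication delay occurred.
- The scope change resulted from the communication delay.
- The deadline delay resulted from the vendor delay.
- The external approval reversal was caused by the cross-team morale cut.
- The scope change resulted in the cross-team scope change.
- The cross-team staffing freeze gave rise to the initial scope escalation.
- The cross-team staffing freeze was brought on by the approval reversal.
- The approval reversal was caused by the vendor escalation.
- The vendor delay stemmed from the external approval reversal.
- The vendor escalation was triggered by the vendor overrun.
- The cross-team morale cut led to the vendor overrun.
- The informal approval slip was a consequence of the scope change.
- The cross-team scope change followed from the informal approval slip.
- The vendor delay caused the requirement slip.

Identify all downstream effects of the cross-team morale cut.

the approval reversal, the communication delay, the cross-team scope change, the cross-team staffing freeze, the deadline delay, the external approval reversal, the informal approval slip, the initial scope escalation, the requirement slip, the scope change, the vendor delay, the vendor escalation, the vendor overrun

Direct effects: the vendor overrun, the external approval reversal.
2 steps out: the vendor escalation, the vendor delay, the initial scope escalation.
3 steps out: the approval reversal, the requirement slip, the deadline delay.
4 steps out: the cross-team staffing freeze.
5 steps out: the communication delay.
6 steps out: the scope change.
7 steps out: the informal approval slip, the cross-team scope change.
Not reachable from it: the initial policy miscommunication.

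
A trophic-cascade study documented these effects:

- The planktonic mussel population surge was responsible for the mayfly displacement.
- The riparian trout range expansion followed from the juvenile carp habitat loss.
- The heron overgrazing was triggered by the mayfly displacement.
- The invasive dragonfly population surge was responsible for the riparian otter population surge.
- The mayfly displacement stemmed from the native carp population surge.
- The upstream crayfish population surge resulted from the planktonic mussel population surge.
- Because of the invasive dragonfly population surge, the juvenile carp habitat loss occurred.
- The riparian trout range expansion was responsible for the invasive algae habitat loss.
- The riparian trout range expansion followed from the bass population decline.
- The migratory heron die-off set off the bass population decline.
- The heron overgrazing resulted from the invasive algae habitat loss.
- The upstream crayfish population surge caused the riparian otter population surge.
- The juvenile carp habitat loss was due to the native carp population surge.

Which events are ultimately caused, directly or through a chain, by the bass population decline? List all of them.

the heron overgrazing, the invasive algae habitat loss, the riparian trout range expansion

Direct effects: the riparian trout range expansion.
2 steps out: the invasive algae habitat loss.
3 steps out: the heron overgrazing.
Not reachable from it: the migratory heron die-off, the invasive dragonfly population surge, the planktonic mussel population surge, the native carp population surge, the juvenile carp habitat loss, the mayfly displacement, the upstream crayfish population surge, the riparian otter population surge.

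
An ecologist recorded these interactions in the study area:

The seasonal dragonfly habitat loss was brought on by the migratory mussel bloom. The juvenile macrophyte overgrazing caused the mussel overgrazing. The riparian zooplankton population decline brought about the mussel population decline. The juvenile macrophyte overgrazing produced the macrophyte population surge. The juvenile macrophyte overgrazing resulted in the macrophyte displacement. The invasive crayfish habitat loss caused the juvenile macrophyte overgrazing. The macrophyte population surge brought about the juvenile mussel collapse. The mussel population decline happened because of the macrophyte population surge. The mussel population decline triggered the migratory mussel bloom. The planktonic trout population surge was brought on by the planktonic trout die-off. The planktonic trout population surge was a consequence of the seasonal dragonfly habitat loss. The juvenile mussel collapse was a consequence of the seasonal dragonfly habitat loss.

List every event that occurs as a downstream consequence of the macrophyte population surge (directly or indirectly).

Direct effects: the mussel population decline, the juvenile mussel collapse.
2 steps out: the migratory mussel bloom.
3 steps out: the seasonal dragonfly habitat loss.
4 steps out: the planktonic trout population surge.
Not reachable from it: the invasive crayfish habitat loss, the juvenile macrophyte overgrazing, the mussel overgrazing, the riparian zooplankton population decline, the macrophyte displacement, the planktonic trout die-off.

the juvenile mussel collapse, the migratory mussel bloom, the mussel population decline, the planktonic trout population surge, the seasonal dragonfly habitat loss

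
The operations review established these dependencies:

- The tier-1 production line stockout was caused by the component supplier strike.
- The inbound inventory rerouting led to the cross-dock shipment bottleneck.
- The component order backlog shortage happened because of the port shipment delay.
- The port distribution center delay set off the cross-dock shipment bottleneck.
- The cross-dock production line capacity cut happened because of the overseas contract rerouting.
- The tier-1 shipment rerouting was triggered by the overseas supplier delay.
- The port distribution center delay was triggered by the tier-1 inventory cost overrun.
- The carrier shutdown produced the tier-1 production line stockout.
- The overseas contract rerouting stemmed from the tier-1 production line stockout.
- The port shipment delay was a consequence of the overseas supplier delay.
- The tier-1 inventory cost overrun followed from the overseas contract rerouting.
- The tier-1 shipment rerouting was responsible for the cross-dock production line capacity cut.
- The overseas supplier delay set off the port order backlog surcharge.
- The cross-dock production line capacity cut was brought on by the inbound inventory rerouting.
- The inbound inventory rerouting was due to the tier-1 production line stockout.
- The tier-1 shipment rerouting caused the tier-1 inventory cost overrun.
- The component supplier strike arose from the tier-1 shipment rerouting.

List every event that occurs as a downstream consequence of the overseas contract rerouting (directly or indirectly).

Direct effects: the tier-1 inventory cost overrun, the cross-dock production line capacity cut.
2 steps out: the port distribution center delay.
3 steps out: the cross-dock shipment bottleneck.
Not reachable from it: the overseas supplier delay, the port order backlog surcharge, the port shipment delay, the tier-1 shipment rerouting, the component supplier strike, the carrier shutdown, the tier-1 production line stockout, the component order backlog shortage, the inbound inventory rerouting.

the cross-dock production line capacity cut, the cross-dock shipment bottleneck, the port distribution center delay, the tier-1 inventory cost overrun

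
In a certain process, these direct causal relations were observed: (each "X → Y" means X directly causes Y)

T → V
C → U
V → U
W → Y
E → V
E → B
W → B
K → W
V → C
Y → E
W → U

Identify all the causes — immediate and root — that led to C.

E, K, T, V, W, Y

Immediate cause of C: V.
Further upstream: K, W, Y, E, T.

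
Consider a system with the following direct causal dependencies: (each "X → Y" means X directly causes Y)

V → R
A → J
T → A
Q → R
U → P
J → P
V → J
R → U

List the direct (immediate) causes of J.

Upstream contributors include T, but only A, V feed directly into J.

A, V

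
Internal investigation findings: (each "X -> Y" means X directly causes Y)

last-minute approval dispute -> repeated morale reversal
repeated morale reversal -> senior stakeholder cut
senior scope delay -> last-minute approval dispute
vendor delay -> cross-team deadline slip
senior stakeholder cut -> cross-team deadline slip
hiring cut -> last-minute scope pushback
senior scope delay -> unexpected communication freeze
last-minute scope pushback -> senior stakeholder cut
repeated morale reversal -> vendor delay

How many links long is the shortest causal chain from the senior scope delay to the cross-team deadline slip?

4

Shortest chain: the senior scope delay → the last-minute approval dispute → the repeated morale reversal → the senior stakeholder cut → the cross-team deadline slip.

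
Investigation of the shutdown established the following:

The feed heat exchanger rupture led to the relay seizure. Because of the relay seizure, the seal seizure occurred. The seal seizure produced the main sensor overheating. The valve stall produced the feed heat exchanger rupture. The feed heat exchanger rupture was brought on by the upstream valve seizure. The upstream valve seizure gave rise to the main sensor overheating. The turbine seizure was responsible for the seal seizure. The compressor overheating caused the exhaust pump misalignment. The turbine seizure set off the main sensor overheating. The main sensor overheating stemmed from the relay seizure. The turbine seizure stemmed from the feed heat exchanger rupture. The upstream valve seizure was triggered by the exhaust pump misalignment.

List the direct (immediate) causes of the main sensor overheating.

the relay seizure, the seal seizure, the turbine seizure, the upstream valve seizure

Upstream contributors include the compressor overheating, the exhaust pump misalignment, the feed heat exchanger rupture, the valve stall, but only the relay seizure, the seal seizure, the turbine seizure, the upstream valve seizure feed directly into the main sensor overheating.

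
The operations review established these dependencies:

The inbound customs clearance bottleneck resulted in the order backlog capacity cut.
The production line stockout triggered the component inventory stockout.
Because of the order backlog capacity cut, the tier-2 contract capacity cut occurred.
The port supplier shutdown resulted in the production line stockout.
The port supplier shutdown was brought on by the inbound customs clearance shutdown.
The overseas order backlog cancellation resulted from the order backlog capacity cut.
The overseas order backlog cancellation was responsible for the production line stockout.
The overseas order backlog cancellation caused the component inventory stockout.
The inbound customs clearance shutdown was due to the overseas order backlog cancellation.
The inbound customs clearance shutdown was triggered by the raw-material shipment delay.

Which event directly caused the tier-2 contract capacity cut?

Upstream contributors include the inbound customs clearance bottleneck, but only the order backlog capacity cut feeds directly into the tier-2 contract capacity cut.

the order backlog capacity cut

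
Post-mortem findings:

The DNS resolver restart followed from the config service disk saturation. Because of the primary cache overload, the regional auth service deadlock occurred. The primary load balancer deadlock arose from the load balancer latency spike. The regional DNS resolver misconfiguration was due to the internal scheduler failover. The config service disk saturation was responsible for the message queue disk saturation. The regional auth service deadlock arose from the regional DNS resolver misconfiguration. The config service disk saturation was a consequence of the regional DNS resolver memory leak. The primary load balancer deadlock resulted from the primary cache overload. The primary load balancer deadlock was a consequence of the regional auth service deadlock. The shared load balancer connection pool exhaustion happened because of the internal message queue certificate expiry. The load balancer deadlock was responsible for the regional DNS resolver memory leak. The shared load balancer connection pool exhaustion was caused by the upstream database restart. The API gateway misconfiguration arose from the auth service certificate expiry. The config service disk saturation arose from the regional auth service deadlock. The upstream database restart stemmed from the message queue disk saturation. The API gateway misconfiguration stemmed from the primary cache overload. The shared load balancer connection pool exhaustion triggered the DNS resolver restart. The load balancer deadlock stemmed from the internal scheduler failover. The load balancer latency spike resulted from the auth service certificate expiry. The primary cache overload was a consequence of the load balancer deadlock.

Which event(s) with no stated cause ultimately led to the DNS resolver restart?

Tracing upstream from the DNS resolver restart: the DNS resolver restart ← the config service disk saturation ← the regional auth service deadlock ← the regional DNS resolver misconfiguration ← the internal scheduler failover.
A separate upstream branch: the DNS resolver restart ← the shared load balancer connection pool exhaustion ← the internal message queue certificate expiry.
Each of those chain origins has no stated cause.

the internal message queue certificate expiry, the internal scheduler failover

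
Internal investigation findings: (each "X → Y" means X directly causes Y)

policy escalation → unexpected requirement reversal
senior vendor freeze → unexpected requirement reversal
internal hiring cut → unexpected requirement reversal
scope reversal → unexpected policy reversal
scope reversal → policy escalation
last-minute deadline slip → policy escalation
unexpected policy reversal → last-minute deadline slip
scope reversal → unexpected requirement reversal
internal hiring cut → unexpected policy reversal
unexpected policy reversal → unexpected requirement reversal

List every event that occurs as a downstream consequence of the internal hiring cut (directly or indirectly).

Direct effects: the unexpected policy reversal, the unexpected requirement reversal.
2 steps out: the last-minute deadline slip.
3 steps out: the policy escalation.
Not reachable from it: the senior vendor freeze, the scope reversal.

the last-minute deadline slip, the policy escalation, the unexpected policy reversal, the unexpected requirement reversal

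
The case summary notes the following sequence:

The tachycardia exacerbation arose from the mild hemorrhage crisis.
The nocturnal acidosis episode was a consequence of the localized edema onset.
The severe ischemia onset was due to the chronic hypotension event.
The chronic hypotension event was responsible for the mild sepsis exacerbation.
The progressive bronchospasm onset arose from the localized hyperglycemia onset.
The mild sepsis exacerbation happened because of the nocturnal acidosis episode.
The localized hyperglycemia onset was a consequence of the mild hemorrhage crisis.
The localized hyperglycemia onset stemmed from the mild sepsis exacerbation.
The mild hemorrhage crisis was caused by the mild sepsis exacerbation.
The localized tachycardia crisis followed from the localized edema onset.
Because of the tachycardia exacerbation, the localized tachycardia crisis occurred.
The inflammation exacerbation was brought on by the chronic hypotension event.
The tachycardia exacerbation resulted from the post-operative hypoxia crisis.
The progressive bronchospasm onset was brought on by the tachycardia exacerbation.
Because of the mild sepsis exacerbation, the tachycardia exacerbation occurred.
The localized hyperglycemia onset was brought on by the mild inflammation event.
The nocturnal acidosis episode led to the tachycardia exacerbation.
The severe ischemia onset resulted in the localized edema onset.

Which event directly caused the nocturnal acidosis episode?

Upstream contributors include the chronic hypotension event, the severe ischemia onset, but only the localized edema onset feeds directly into the nocturnal acidosis episode.

the localized edema onset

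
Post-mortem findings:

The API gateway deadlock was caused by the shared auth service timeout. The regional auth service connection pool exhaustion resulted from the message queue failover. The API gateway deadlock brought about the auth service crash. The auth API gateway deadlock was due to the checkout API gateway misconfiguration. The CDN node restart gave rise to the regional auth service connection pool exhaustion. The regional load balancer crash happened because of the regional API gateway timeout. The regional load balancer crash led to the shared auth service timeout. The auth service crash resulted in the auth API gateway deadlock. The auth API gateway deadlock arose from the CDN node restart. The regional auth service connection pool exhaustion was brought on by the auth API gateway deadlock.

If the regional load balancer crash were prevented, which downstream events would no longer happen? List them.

the API gateway deadlock, the auth service crash, the shared auth service timeout

Downstream of the regional load balancer crash: the shared auth service timeout, the API gateway deadlock, the auth service crash, the auth API gateway deadlock, the regional auth service connection pool exhaustion.
Of those, still caused via another path: the auth API gateway deadlock, the regional auth service connection pool exhaustion.
The remainder have no surviving cause.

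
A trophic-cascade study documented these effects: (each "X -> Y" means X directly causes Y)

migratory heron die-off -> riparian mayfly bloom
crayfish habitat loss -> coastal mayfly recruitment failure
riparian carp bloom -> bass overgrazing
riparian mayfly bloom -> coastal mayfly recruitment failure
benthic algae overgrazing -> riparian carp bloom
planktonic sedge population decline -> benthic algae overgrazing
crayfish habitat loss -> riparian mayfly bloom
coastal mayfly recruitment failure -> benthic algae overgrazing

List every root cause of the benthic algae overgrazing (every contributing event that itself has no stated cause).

Tracing upstream from the benthic algae overgrazing: the benthic algae overgrazing ← the coastal mayfly recruitment failure ← the riparian mayfly bloom ← the migratory heron die-off.
A separate upstream branch: the benthic algae overgrazing ← the planktonic sedge population decline.
A separate upstream branch: the benthic algae overgrazing ← the coastal mayfly recruitment failure ← the crayfish habitat loss.
Each of those chain origins has no stated cause.

the crayfish habitat loss, the migratory heron die-off, the planktonic sedge population decline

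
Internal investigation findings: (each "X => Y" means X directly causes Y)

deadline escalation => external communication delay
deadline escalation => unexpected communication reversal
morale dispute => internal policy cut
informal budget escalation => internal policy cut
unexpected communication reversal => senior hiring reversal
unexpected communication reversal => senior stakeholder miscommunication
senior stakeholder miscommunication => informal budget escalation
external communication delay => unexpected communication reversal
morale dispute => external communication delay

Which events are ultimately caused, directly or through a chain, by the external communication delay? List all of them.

Direct effects: the unexpected communication reversal.
2 steps out: the senior hiring reversal, the senior stakeholder miscommunication.
3 steps out: the informal budget escalation.
4 steps out: the internal policy cut.
Not reachable from it: the morale dispute, the deadline escalation.

the informal budget escalation, the internal policy cut, the senior hiring reversal, the senior stakeholder miscommunication, the unexpected communication reversal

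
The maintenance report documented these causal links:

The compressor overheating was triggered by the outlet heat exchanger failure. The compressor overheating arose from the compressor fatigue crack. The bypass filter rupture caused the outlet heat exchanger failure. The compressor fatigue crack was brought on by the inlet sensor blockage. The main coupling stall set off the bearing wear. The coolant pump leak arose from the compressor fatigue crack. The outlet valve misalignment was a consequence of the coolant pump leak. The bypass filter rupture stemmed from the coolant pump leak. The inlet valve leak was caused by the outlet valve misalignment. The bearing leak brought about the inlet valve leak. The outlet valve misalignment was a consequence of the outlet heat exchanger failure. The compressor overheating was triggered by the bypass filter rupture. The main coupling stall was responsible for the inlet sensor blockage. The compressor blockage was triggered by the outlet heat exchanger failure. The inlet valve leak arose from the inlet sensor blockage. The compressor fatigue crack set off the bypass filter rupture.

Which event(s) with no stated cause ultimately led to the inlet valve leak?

Tracing upstream from the inlet valve leak: the inlet valve leak ← the inlet sensor blockage ← the main coupling stall.
A separate upstream branch: the inlet valve leak ← the bearing leak.
Each of those chain origins has no stated cause.

the bearing leak, the main coupling stall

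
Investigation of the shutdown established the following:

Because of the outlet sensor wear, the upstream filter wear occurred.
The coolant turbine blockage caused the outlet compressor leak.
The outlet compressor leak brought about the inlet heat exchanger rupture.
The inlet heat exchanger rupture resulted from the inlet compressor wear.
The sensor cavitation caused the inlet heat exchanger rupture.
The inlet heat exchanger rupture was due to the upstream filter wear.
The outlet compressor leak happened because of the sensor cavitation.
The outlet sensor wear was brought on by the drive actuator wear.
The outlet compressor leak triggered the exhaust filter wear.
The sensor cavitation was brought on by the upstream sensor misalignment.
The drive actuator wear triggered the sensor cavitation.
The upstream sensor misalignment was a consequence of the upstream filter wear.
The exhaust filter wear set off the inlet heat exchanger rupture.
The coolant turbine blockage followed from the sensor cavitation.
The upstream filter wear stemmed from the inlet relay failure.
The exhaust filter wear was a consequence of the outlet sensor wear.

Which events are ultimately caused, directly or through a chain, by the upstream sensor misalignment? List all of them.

the coolant turbine blockage, the exhaust filter wear, the inlet heat exchanger rupture, the outlet compressor leak, the sensor cavitation

Direct effects: the sensor cavitation.
2 steps out: the coolant turbine blockage, the outlet compressor leak, the inlet heat exchanger rupture.
3 steps out: the exhaust filter wear.
Not reachable from it: the drive actuator wear, the outlet sensor wear, the inlet relay failure, the upstream filter wear, the inlet compressor wear.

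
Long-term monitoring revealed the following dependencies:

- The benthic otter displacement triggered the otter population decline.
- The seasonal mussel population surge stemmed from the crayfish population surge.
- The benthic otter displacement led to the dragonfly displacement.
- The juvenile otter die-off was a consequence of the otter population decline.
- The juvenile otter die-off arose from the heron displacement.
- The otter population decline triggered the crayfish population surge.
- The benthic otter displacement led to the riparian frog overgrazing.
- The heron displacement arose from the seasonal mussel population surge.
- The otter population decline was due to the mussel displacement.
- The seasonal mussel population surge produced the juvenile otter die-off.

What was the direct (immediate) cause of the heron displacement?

Upstream contributors include the benthic otter displacement, the otter population decline, the crayfish population surge, the mussel displacement, but only the seasonal mussel population surge feeds directly into the heron displacement.

the seasonal mussel population surge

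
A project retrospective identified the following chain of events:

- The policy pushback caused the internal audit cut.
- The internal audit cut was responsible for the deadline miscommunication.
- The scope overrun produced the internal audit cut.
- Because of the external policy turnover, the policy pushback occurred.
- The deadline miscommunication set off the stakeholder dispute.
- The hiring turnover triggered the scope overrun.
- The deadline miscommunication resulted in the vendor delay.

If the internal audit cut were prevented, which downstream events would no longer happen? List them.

the deadline miscommunication, the stakeholder dispute, the vendor delay

Downstream of the internal audit cut: the deadline miscommunication, the stakeholder dispute, the vendor delay.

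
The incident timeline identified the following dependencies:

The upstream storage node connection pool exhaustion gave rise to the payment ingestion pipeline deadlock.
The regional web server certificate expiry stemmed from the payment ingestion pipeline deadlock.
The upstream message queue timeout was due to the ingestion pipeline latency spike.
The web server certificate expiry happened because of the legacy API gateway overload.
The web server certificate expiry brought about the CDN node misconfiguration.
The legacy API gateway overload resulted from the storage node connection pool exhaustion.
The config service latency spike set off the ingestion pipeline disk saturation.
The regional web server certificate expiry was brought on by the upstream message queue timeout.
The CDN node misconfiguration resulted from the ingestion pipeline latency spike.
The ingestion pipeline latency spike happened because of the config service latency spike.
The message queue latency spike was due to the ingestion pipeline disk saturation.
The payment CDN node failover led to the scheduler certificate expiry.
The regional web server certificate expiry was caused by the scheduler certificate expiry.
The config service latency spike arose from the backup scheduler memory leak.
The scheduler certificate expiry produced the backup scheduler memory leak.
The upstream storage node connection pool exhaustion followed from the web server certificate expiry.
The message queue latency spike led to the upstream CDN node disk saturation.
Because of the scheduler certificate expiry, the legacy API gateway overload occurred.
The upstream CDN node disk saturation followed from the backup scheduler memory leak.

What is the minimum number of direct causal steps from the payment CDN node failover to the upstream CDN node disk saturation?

Shortest chain: the payment CDN node failover → the scheduler certificate expiry → the backup scheduler memory leak → the upstream CDN node disk saturation.

3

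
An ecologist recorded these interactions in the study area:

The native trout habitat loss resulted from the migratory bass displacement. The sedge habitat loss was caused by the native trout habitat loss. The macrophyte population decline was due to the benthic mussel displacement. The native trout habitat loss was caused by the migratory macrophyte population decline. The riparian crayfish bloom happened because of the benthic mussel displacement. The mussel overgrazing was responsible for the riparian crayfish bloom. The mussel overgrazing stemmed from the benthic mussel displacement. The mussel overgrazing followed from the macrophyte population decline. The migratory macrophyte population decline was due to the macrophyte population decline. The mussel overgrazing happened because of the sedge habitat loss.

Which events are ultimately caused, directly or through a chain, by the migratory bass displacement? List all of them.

Direct effects: the native trout habitat loss.
2 steps out: the sedge habitat loss.
3 steps out: the mussel overgrazing.
4 steps out: the riparian crayfish bloom.
Not reachable from it: the benthic mussel displacement, the macrophyte population decline, the migratory macrophyte population decline.

the mussel overgrazing, the native trout habitat loss, the riparian crayfish bloom, the sedge habitat loss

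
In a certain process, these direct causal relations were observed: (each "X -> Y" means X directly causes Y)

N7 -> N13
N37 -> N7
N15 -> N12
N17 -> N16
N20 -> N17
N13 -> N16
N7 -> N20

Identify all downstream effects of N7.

N13, N16, N17, N20

Direct effects: N20, N13.
2 steps out: N17, N16.
Not reachable from it: N15, N37, N12.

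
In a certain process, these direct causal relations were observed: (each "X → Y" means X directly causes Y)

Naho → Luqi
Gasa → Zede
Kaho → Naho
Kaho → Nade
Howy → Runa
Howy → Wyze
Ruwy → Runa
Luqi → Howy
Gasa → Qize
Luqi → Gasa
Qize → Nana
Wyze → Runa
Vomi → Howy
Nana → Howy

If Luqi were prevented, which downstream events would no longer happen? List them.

Downstream of Luqi: Gasa, Zede, Qize, Nana, Howy, Wyze, Runa.
Of those, still caused via another path: Howy, Wyze, Runa.
The remainder have no surviving cause.

Gasa, Nana, Qize, Zede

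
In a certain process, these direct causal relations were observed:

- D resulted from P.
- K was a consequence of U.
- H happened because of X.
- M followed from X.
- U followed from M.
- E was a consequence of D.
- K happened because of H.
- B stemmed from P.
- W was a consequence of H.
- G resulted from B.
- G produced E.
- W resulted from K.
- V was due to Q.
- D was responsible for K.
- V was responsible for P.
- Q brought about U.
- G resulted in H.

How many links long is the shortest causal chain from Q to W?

Shortest chain: Q → U → K → W.

3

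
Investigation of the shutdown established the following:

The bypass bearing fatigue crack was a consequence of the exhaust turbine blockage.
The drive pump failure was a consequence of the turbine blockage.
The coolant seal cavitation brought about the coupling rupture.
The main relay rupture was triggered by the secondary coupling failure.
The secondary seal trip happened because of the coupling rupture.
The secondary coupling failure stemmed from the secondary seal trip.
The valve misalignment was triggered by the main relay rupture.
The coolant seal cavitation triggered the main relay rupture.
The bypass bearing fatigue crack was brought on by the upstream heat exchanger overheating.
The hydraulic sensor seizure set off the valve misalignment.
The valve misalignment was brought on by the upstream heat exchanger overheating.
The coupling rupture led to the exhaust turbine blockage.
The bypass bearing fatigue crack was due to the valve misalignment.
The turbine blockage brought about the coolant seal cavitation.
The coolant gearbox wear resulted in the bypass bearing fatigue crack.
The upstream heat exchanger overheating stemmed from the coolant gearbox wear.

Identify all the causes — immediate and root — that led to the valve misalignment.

Immediate causes of the valve misalignment: the hydraulic sensor seizure, the upstream heat exchanger overheating, the main relay rupture.
Further upstream: the turbine blockage, the coolant seal cavitation, the coupling rupture, the secondary seal trip, the coolant gearbox wear, the secondary coupling failure.

the coolant gearbox wear, the coolant seal cavitation, the coupling rupture, the hydraulic sensor seizure, the main relay rupture, the secondary coupling failure, the secondary seal trip, the turbine blockage, the upstream heat exchanger overheating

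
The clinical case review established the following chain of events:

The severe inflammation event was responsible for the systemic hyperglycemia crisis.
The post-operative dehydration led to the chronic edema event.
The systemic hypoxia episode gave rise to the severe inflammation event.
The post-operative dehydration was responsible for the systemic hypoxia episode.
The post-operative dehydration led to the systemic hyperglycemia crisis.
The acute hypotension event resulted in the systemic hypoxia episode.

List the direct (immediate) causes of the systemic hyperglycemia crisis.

the post-operative dehydration, the severe inflammation event

Upstream contributors include the systemic hypoxia episode, the acute hypotension event, but only the post-operative dehydration, the severe inflammation event feed directly into the systemic hyperglycemia crisis.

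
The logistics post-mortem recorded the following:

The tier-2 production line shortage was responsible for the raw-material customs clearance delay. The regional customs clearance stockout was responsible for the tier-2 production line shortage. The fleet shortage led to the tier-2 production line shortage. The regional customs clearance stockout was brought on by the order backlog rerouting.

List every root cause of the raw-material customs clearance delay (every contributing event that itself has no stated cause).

the fleet shortage, the order backlog rerouting

Tracing upstream from the raw-material customs clearance delay: the raw-material customs clearance delay ← the tier-2 production line shortage ← the fleet shortage.
A separate upstream branch: the raw-material customs clearance delay ← the tier-2 production line shortage ← the regional customs clearance stockout ← the order backlog rerouting.
Each of those chain origins has no stated cause.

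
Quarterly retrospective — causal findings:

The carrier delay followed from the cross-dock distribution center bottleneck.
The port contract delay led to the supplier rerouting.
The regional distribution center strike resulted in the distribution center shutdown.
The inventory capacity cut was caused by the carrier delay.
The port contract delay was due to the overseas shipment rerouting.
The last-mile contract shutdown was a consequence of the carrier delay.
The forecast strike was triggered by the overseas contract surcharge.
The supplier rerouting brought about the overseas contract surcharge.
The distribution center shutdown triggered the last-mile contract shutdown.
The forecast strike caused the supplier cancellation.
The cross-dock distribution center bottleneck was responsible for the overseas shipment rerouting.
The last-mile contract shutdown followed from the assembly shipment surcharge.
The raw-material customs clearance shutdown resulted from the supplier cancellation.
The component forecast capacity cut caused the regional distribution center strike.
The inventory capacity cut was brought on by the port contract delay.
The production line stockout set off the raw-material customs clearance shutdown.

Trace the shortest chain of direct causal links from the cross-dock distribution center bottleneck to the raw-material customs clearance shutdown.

the cross-dock distribution center bottleneck → the overseas shipment rerouting → the port contract delay → the supplier rerouting → the overseas contract surcharge → the forecast strike → the supplier cancellation → the raw-material customs clearance shutdown

the cross-dock distribution center bottleneck → the overseas shipment rerouting
the overseas shipment rerouting → the port contract delay
the port contract delay → the supplier rerouting
the supplier rerouting → the overseas contract surcharge
the overseas contract surcharge → the forecast strike
the forecast strike → the supplier cancellation
the supplier cancellation → the raw-material customs clearance shutdown
Length: 7 steps.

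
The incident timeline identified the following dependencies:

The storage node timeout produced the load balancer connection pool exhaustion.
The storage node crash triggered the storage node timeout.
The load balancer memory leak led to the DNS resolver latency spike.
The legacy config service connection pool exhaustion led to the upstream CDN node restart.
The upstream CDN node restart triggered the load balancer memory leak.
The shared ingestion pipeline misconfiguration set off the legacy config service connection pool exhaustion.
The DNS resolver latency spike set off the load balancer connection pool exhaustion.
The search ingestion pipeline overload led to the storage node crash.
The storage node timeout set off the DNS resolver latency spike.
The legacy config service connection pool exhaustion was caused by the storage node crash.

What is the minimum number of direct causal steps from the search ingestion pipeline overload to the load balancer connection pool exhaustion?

Shortest chain: the search ingestion pipeline overload → the storage node crash → the storage node timeout → the load balancer connection pool exhaustion.

3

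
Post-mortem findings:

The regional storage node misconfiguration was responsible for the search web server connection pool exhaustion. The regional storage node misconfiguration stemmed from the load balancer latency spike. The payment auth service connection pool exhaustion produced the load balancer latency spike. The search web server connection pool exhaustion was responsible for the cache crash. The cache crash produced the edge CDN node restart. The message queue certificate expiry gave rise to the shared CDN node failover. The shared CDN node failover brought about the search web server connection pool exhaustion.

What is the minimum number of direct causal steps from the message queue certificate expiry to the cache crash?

3

Shortest chain: the message queue certificate expiry → the shared CDN node failover → the search web server connection pool exhaustion → the cache crash.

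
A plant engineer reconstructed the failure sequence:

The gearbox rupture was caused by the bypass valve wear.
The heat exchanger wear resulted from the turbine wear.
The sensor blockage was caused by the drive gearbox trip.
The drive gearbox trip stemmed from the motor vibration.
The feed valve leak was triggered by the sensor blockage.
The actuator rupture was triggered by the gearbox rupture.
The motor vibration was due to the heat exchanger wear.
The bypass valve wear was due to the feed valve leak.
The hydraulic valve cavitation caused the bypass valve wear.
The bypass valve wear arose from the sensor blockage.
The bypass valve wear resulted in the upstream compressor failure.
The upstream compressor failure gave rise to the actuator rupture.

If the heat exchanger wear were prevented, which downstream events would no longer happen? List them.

the drive gearbox trip, the feed valve leak, the motor vibration, the sensor blockage

Downstream of the heat exchanger wear: the motor vibration, the drive gearbox trip, the sensor blockage, the feed valve leak, the bypass valve wear, the gearbox rupture, the upstream compressor failure, the actuator rupture.
Of those, still caused via another path: the bypass valve wear, the gearbox rupture, the upstream compressor failure, the actuator rupture.
The remainder have no surviving cause.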